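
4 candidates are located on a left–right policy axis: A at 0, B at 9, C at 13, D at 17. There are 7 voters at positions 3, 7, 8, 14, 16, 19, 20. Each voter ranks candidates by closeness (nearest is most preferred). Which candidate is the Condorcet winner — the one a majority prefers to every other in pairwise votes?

C

With single-peaked preferences on a line, the Condorcet winner is the candidate closest to the median voter.
The median voter (position 14) is closest to C at 13.
Check: C vs B — voters closer to C: 4 of 7.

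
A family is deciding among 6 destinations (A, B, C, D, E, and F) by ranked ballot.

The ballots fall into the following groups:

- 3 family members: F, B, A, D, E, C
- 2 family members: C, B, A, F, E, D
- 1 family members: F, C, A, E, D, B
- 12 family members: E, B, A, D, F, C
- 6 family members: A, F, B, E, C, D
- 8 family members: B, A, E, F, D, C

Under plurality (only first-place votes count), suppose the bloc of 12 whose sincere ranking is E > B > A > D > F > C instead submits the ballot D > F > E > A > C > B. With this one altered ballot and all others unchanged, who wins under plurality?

First-place totals with the altered ballot: A 6, B 8, C 2, D 12, E 0, F 4.
The switch changes the winner from E to D.

D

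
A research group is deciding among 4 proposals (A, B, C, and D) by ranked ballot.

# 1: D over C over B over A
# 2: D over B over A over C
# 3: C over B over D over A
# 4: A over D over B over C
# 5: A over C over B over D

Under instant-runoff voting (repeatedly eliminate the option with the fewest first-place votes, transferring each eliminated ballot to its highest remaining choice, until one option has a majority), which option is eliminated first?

Round 1: A 2, D 2, C 1, B 0. B has the fewest and is eliminated.
Round 2: A 2, D 2, C 1. C has the fewest and is eliminated.
Round 3: D 3, A 2. D has a majority.

B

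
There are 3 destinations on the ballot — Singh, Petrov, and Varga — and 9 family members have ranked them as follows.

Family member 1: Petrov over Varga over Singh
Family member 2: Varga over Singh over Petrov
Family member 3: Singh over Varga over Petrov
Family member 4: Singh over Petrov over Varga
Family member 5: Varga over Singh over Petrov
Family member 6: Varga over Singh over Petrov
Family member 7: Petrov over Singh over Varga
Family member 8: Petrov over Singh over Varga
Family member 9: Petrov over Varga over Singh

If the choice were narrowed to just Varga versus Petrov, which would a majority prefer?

Petrov

Ballots ranking Varga above Petrov: 4.
Ballots ranking Petrov above Varga: 5.
Petrov wins the head-to-head, 5–4.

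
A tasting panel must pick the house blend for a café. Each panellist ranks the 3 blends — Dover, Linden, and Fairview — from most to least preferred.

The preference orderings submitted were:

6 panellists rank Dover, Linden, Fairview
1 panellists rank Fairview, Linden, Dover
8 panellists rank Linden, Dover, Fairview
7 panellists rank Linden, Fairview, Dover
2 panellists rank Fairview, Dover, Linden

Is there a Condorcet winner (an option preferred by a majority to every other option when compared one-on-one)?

Head-to-head results (24 voters total):
Dover vs Linden: Linden wins 16–8.
Dover vs Fairview: Dover wins 14–10.
Linden vs Fairview: Linden wins 21–3.
Linden beats each rival — Dover (16–8), Fairview (21–3) — so Linden is the Condorcet winner.

Yes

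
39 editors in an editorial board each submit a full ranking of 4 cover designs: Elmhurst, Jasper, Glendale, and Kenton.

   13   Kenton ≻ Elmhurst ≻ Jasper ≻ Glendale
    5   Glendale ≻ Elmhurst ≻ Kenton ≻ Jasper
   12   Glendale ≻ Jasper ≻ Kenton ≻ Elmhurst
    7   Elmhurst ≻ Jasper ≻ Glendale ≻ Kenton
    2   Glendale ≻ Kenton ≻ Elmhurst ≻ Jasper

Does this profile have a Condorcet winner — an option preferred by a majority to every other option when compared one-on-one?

Head-to-head results (39 voters total):
Elmhurst vs Jasper: Elmhurst wins 27–12.
Elmhurst vs Glendale: Elmhurst wins 20–19.
Elmhurst vs Kenton: Kenton wins 27–12.
Jasper vs Glendale: Jasper wins 20–19.
Jasper vs Kenton: Kenton wins 20–19.
Glendale vs Kenton: Glendale wins 26–13.
No candidate beats all others: Elmhurst beats Glendale beats Kenton beats Elmhurst, a majority cycle.

No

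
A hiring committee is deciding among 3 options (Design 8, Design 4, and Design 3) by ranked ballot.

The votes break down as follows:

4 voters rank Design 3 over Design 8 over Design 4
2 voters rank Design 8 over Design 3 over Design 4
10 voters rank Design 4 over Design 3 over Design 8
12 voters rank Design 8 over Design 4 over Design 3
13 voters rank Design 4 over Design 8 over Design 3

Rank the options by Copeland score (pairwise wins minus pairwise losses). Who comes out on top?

Pairwise results:
  Design 8 vs Design 4: Design 4 wins 23–18.
  Design 8 vs Design 3: Design 8 wins 27–14.
  Design 4 vs Design 3: Design 4 wins 35–6.
Copeland scores (wins − losses):
  Design 8: 1 − 1 = 0
  Design 4: 2 − 0 = 2
  Design 3: 0 − 2 = -2
Design 4 has the best Copeland score.

Design 4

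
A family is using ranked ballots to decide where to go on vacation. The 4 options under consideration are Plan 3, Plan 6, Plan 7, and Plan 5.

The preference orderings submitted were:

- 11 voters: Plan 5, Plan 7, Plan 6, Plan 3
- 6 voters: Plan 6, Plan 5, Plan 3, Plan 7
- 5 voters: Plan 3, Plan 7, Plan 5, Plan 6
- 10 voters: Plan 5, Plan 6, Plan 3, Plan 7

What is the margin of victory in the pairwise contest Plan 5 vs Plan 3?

22

Ballots ranking Plan 5 above Plan 3: 11+6+10 = 27.
Ballots ranking Plan 3 above Plan 5: 5.
Plan 5 wins 27–5, a margin of 22.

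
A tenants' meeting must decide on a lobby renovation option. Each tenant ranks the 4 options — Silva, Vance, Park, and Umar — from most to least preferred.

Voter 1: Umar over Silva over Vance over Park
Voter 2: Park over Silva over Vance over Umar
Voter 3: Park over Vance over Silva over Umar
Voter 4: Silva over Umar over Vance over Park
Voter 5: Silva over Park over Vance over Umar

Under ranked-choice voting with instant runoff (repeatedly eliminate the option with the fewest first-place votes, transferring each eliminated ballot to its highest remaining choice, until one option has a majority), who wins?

Round 1: Silva 2, Park 2, Umar 1, Vance 0. Vance has the fewest and is eliminated.
Round 2: Silva 2, Park 2, Umar 1. Umar has the fewest and is eliminated.
Round 3: Silva 3, Park 2. Silva has a majority.

Silva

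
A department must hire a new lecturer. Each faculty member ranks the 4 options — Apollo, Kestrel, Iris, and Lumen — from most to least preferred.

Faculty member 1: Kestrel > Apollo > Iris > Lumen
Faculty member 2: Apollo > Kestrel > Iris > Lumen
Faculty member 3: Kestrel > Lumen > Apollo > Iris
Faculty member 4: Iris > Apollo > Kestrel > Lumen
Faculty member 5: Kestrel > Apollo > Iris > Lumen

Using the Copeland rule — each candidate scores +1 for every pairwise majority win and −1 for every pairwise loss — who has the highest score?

Pairwise results:
  Apollo vs Kestrel: Kestrel wins 3–2.
  Apollo vs Iris: Apollo wins 4–1.
  Apollo vs Lumen: Apollo wins 4–1.
  Kestrel vs Iris: Kestrel wins 4–1.
  Kestrel vs Lumen: Kestrel wins 5–0.
  Iris vs Lumen: Iris wins 4–1.
Copeland scores (wins − losses):
  Apollo: 2 − 1 = 1
  Kestrel: 3 − 0 = 3
  Iris: 1 − 2 = -1
  Lumen: 0 − 3 = -3
Kestrel has the best Copeland score.

Kestrel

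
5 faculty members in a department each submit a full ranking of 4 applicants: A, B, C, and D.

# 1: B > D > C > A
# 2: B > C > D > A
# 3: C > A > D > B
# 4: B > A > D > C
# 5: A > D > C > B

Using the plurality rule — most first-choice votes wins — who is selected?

B

First-place vote totals:
  A: 1
  B: 3
  C: 1
  D: 0
B has the most first-place votes.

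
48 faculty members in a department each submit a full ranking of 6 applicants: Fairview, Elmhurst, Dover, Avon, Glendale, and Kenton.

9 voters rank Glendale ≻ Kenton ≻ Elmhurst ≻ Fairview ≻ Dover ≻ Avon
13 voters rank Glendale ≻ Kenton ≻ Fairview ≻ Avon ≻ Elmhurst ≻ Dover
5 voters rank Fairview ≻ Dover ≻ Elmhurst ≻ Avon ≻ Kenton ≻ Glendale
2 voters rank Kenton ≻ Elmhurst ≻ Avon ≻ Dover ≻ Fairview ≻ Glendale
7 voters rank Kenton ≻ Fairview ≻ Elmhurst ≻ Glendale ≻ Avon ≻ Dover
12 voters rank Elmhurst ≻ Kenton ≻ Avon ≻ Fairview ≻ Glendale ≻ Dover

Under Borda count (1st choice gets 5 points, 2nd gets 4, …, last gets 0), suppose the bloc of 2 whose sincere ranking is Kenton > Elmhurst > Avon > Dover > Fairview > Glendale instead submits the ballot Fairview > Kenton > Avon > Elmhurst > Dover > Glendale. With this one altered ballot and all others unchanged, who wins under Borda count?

Borda totals with the altered ballot: Fairview 144, Elmhurst 140, Dover 31, Avon 85, Glendale 136, Kenton 184.
The winner is unchanged: still Kenton.

Kenton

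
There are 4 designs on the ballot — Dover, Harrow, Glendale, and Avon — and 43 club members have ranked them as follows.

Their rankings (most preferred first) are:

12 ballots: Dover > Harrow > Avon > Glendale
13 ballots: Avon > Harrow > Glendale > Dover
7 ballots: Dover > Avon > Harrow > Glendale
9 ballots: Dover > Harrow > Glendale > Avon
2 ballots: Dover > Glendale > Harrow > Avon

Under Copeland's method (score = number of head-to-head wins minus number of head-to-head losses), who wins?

Pairwise results:
  Dover vs Harrow: Dover wins 30–13.
  Dover vs Glendale: Dover wins 30–13.
  Dover vs Avon: Dover wins 30–13.
  Harrow vs Glendale: Harrow wins 41–2.
  Harrow vs Avon: Harrow wins 23–20.
  Glendale vs Avon: Avon wins 32–11.
Copeland scores (wins − losses):
  Dover: 3 − 0 = 3
  Harrow: 2 − 1 = 1
  Glendale: 0 − 3 = -3
  Avon: 1 − 2 = -1
Dover has the best Copeland score.

Dover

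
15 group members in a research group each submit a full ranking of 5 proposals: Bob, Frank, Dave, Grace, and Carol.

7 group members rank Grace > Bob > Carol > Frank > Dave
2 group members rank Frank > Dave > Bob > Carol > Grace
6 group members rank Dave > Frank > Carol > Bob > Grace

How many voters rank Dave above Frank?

Ballots ranking Dave above Frank: 6.
Ballots ranking Frank above Dave: 7+2 = 9.
So 6 of 15 voters prefer Dave to Frank.

6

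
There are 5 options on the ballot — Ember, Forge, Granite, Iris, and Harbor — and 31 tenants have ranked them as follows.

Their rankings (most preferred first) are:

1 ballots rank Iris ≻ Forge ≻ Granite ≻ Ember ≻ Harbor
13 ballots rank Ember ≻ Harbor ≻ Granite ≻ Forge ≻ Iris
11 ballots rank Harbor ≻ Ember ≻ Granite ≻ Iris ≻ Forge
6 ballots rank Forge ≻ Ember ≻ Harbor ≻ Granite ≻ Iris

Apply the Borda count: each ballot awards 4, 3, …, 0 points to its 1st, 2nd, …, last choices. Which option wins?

Ember

Borda scores:
  Ember: 1 + 13·4 + 11·3 + 6·3 = 104
  Forge: 3 + 13·1 + 11·0 + 6·4 = 40
  Granite: 2 + 13·2 + 11·2 + 6·1 = 56
  Iris: 4 + 13·0 + 11·1 + 6·0 = 15
  Harbor: 0 + 13·3 + 11·4 + 6·2 = 95
Ember has the highest total.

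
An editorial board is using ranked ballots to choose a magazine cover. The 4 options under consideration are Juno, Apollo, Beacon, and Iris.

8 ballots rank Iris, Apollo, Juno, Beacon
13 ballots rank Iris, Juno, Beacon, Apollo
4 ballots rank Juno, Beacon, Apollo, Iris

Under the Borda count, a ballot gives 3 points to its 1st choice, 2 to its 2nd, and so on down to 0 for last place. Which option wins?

Iris

Borda scores:
  Juno: 8·1 + 13·2 + 4·3 = 46
  Apollo: 8·2 + 13·0 + 4·1 = 20
  Beacon: 8·0 + 13·1 + 4·2 = 21
  Iris: 8·3 + 13·3 + 4·0 = 63
Iris has the highest total.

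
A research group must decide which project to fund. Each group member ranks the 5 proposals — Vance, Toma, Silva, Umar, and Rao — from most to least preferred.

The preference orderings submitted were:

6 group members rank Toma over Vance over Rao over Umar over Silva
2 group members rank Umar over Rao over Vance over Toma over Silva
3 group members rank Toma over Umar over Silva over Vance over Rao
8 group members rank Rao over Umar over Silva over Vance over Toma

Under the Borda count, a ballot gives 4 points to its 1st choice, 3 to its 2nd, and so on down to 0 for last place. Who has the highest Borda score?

Borda scores:
  Vance: 6·3 + 2·2 + 3·1 + 8·1 = 33
  Toma: 6·4 + 2·1 + 3·4 + 8·0 = 38
  Silva: 6·0 + 2·0 + 3·2 + 8·2 = 22
  Umar: 6·1 + 2·4 + 3·3 + 8·3 = 47
  Rao: 6·2 + 2·3 + 3·0 + 8·4 = 50
Rao has the highest total.

Rao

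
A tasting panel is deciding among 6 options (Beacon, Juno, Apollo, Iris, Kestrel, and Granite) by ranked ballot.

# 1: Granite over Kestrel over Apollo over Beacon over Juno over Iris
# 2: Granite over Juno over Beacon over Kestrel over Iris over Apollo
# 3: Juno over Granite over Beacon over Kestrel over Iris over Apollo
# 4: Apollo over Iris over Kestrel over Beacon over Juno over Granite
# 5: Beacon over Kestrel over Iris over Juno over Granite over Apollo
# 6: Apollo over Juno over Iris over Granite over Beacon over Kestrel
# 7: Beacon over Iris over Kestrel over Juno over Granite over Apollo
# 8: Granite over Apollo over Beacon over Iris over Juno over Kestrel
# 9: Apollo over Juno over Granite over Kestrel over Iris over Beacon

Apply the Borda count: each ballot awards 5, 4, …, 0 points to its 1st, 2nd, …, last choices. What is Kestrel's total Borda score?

Borda scores:
  Beacon: 2 + 3 + 3 + 2 + 5 + 1 + 5 + 3 + 0 = 24
  Juno: 1 + 4 + 5 + 1 + 2 + 4 + 2 + 1 + 4 = 24
  Apollo: 3 + 0 + 0 + 5 + 0 + 5 + 0 + 4 + 5 = 22
  Iris: 0 + 1 + 1 + 4 + 3 + 3 + 4 + 2 + 1 = 19
  Kestrel: 4 + 2 + 2 + 3 + 4 + 0 + 3 + 0 + 2 = 20
  Granite: 5 + 5 + 4 + 0 + 1 + 2 + 1 + 5 + 3 = 26

20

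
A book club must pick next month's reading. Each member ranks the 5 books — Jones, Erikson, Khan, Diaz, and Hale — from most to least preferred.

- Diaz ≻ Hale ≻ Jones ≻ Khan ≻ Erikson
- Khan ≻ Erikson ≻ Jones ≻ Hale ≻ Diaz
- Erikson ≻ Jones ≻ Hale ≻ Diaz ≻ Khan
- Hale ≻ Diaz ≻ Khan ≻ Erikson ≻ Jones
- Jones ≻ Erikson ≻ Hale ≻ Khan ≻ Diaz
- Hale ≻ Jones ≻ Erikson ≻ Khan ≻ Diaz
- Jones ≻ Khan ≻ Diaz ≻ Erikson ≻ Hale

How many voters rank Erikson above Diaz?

4

Ballots ranking Erikson above Diaz: 4.
Ballots ranking Diaz above Erikson: 3.
So 4 of 7 voters prefer Erikson to Diaz.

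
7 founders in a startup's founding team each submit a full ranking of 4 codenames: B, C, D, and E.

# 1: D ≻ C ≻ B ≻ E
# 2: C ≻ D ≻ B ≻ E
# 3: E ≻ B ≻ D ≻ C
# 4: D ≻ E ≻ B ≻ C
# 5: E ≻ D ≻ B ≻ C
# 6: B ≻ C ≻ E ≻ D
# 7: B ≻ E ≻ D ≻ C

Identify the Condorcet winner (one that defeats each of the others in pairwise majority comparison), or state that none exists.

Head-to-head results (7 voters total):
B vs C: B wins 5–2.
B vs D: D wins 4–3.
B vs E: B wins 4–3.
C vs D: D wins 5–2.
C vs E: E wins 4–3.
D vs E: E wins 4–3.
No candidate beats all others: B beats E beats D beats B, a majority cycle.

None — there is no Condorcet winner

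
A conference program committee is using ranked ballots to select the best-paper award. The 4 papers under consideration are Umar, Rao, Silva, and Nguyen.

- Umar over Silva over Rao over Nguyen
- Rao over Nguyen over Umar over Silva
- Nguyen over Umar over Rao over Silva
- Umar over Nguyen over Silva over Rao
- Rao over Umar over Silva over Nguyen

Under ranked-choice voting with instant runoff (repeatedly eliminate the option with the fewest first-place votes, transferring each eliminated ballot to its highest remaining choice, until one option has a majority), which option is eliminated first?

Silva

Round 1: Umar 2, Rao 2, Nguyen 1, Silva 0. Silva has the fewest and is eliminated.
Round 2: Umar 2, Rao 2, Nguyen 1. Nguyen has the fewest and is eliminated.
Round 3: Umar 3, Rao 2. Umar has a majority.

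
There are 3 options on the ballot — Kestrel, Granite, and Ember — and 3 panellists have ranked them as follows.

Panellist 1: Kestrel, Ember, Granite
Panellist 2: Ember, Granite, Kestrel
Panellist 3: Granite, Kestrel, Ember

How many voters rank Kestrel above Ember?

2

Ballots ranking Kestrel above Ember: 2.
Ballots ranking Ember above Kestrel: 1.
So 2 of 3 voters prefer Kestrel to Ember.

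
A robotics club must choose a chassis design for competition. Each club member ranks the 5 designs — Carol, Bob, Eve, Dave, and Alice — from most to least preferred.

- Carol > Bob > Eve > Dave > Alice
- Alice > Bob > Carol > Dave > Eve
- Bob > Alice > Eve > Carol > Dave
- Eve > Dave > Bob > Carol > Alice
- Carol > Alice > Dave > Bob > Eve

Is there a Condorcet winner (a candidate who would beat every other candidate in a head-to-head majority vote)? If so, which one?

Bob

Head-to-head results (5 voters total):
Carol vs Bob: Bob wins 3–2.
Carol vs Eve: Carol wins 3–2.
Carol vs Dave: Carol wins 4–1.
Carol vs Alice: Carol wins 3–2.
Bob vs Eve: Bob wins 4–1.
Bob vs Dave: Bob wins 3–2.
Bob vs Alice: Bob wins 3–2.
Eve vs Dave: Eve wins 3–2.
Eve vs Alice: Alice wins 3–2.
Dave vs Alice: Alice wins 3–2.
Bob beats each rival — Carol (3–2), Eve (4–1), Dave (3–2), Alice (3–2) — so Bob is the Condorcet winner.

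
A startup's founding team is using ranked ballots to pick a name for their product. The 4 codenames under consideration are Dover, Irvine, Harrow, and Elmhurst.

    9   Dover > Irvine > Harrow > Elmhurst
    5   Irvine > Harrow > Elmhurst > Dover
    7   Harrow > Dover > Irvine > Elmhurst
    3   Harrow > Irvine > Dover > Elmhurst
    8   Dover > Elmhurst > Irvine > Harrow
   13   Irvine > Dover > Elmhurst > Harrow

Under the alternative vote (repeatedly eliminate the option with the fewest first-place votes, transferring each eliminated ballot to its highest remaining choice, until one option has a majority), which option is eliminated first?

Elmhurst

Round 1: Irvine 18, Dover 17, Harrow 10, Elmhurst 0. Elmhurst has the fewest and is eliminated.
Round 2: Irvine 18, Dover 17, Harrow 10. Harrow has the fewest and is eliminated.
Round 3: Dover 24, Irvine 21. Dover has a majority.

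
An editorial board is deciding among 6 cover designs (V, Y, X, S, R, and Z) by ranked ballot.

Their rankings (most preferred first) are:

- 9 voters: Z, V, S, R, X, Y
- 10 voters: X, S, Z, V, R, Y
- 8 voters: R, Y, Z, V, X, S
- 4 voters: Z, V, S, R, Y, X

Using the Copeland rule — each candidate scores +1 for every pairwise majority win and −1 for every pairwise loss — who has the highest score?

Pairwise results:
  V vs Y: V wins 23–8.
  V vs X: V wins 21–10.
  V vs S: V wins 21–10.
  V vs R: V wins 23–8.
  V vs Z: Z wins 31–0.
  Y vs X: X wins 19–12.
  Y vs S: S wins 23–8.
  Y vs R: R wins 31–0.
  Y vs Z: Z wins 23–8.
  X vs S: X wins 18–13.
  X vs R: R wins 21–10.
  X vs Z: Z wins 21–10.
  S vs R: S wins 23–8.
  S vs Z: Z wins 21–10.
  R vs Z: Z wins 23–8.
Copeland scores (wins − losses):
  V: 4 − 1 = 3
  Y: 0 − 5 = -5
  X: 2 − 3 = -1
  S: 2 − 3 = -1
  R: 2 − 3 = -1
  Z: 5 − 0 = 5
Z has the best Copeland score.

Z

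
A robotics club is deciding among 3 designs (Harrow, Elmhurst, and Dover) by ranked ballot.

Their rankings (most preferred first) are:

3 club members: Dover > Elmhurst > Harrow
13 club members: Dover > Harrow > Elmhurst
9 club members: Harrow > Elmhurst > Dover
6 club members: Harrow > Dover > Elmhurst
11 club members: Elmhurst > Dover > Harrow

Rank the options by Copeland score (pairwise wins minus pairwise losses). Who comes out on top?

Pairwise results:
  Harrow vs Elmhurst: Harrow wins 28–14.
  Harrow vs Dover: Dover wins 27–15.
  Elmhurst vs Dover: Dover wins 22–20.
Copeland scores (wins − losses):
  Harrow: 1 − 1 = 0
  Elmhurst: 0 − 2 = -2
  Dover: 2 − 0 = 2
Dover has the best Copeland score.

Dover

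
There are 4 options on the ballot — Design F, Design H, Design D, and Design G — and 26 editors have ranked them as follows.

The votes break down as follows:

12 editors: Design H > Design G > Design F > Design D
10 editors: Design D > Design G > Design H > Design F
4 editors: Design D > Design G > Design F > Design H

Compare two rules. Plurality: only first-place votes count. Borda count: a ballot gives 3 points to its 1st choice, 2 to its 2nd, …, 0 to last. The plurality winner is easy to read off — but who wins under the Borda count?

Design G

Plurality first-place counts: Design F 0, Design H 12, Design D 14, Design G 0 → Design D.
Borda totals: Design F 16, Design H 46, Design D 42, Design G 52 → Design G.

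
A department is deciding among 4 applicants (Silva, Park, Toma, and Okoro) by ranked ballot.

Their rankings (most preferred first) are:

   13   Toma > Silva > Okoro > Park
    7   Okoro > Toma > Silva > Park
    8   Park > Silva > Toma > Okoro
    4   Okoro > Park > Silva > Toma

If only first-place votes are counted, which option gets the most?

First-place vote totals:
  Silva: 0
  Park: 8
  Toma: 13
  Okoro: 11
Toma has the most first-place votes.

Toma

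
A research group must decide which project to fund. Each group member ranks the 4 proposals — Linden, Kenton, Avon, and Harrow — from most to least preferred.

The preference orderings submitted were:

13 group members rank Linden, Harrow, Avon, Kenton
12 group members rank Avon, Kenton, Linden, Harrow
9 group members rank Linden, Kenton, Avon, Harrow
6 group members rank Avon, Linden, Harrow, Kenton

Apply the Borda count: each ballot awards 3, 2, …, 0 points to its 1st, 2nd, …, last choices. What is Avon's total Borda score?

76

Borda scores:
  Linden: 13·3 + 12·1 + 9·3 + 6·2 = 90
  Kenton: 13·0 + 12·2 + 9·2 + 6·0 = 42
  Avon: 13·1 + 12·3 + 9·1 + 6·3 = 76
  Harrow: 13·2 + 12·0 + 9·0 + 6·1 = 32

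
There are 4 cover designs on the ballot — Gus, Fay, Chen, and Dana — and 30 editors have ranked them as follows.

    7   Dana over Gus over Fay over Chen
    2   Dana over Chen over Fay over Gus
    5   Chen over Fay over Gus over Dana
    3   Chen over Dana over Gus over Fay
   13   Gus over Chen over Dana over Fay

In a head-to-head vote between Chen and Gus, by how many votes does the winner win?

Ballots ranking Chen above Gus: 2+5+3 = 10.
Ballots ranking Gus above Chen: 7+13 = 20.
Gus wins 20–10, a margin of 10.

10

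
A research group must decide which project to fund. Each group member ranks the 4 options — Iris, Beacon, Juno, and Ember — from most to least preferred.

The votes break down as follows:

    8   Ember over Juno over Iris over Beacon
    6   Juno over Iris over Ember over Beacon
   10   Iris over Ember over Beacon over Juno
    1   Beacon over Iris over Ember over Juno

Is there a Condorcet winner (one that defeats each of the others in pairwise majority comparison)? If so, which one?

Head-to-head results (25 voters total):
Iris vs Beacon: Iris wins 24–1.
Iris vs Juno: Juno wins 14–11.
Iris vs Ember: Iris wins 17–8.
Beacon vs Juno: Juno wins 14–11.
Beacon vs Ember: Ember wins 24–1.
Juno vs Ember: Ember wins 19–6.
No candidate beats all others: Iris beats Ember beats Juno beats Iris, a majority cycle.

No Condorcet winner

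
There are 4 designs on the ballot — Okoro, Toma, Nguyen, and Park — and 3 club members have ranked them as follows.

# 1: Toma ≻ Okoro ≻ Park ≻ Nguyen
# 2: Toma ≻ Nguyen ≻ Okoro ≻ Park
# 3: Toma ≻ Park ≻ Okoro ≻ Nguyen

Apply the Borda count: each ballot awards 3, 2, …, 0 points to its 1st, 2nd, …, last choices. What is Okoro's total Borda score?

Borda scores:
  Okoro: 2 + 1 + 1 = 4
  Toma: 3 + 3 + 3 = 9
  Nguyen: 0 + 2 + 0 = 2
  Park: 1 + 0 + 2 = 3

4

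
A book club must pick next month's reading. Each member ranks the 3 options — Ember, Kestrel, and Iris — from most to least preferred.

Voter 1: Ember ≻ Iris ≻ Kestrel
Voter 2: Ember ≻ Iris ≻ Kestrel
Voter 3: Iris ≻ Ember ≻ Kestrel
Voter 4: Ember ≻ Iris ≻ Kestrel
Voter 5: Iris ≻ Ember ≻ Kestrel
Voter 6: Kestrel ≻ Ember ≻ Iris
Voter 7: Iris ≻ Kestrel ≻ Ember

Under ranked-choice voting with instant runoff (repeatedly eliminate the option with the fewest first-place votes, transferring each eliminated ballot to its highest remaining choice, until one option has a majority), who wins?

Ember

Round 1: Ember 3, Iris 3, Kestrel 1. Kestrel has the fewest and is eliminated.
Round 2: Ember 4, Iris 3. Ember has a majority.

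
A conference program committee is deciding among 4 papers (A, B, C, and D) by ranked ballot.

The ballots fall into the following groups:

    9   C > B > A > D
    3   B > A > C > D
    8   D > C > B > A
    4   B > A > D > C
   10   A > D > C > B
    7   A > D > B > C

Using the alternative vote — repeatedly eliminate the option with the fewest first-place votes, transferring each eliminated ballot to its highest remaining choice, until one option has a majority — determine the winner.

Round 1: A 17, C 9, D 8, B 7. B has the fewest and is eliminated.
Round 2: A 24, C 9, D 8. A has a majority.

A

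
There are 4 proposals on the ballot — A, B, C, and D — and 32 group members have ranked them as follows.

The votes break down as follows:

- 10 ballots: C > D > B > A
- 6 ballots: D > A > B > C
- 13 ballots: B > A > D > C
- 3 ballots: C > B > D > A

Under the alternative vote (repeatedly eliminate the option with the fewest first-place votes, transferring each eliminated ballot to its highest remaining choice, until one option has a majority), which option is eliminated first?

A

Round 1: B 13, C 13, D 6, A 0. A has the fewest and is eliminated.
Round 2: B 13, C 13, D 6. D has the fewest and is eliminated.
Round 3: B 19, C 13. B has a majority.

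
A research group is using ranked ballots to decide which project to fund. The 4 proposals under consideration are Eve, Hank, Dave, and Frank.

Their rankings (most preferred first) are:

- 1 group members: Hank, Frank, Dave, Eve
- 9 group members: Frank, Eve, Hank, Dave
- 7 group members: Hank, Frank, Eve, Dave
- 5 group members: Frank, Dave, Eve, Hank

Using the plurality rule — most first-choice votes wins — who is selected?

First-place vote totals:
  Eve: 0
  Hank: 8
  Dave: 0
  Frank: 14
Frank has the most first-place votes.

Frank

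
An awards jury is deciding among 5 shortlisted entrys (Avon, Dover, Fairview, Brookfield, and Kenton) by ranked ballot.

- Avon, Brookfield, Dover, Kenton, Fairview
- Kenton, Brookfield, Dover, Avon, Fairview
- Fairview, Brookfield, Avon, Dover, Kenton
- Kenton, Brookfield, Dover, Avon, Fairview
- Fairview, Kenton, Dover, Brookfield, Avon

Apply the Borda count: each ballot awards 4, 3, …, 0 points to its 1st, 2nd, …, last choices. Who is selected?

Borda scores:
  Avon: 4 + 1 + 2 + 1 + 0 = 8
  Dover: 2 + 2 + 1 + 2 + 2 = 9
  Fairview: 0 + 0 + 4 + 0 + 4 = 8
  Brookfield: 3 + 3 + 3 + 3 + 1 = 13
  Kenton: 1 + 4 + 0 + 4 + 3 = 12
Brookfield has the highest total.

Brookfield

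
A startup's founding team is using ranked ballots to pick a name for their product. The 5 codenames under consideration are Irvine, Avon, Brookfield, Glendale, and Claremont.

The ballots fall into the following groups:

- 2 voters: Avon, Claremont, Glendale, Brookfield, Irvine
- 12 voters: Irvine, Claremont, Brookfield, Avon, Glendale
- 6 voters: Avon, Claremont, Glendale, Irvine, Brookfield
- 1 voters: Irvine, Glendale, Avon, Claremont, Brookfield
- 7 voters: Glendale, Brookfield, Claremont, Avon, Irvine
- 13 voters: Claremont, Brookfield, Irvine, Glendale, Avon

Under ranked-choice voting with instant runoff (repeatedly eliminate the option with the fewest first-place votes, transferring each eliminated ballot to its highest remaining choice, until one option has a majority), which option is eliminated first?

Round 1: Irvine 13, Claremont 13, Avon 8, Glendale 7, Brookfield 0. Brookfield has the fewest and is eliminated.
Round 2: Irvine 13, Claremont 13, Avon 8, Glendale 7. Glendale has the fewest and is eliminated.
Round 3: Claremont 20, Irvine 13, Avon 8. Avon has the fewest and is eliminated.
Round 4: Claremont 28, Irvine 13. Claremont has a majority.

Brookfield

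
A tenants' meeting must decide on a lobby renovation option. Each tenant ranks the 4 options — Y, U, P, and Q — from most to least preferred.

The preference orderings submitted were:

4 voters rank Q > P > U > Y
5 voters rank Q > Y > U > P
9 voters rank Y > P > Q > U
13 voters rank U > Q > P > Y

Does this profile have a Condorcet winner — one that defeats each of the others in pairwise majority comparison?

Yes

Head-to-head results (31 voters total):
Y vs U: U wins 17–14.
Y vs P: P wins 17–14.
Y vs Q: Q wins 22–9.
U vs P: U wins 18–13.
U vs Q: Q wins 18–13.
P vs Q: Q wins 22–9.
Q beats each rival — Y (22–9), U (18–13), P (22–9) — so Q is the Condorcet winner.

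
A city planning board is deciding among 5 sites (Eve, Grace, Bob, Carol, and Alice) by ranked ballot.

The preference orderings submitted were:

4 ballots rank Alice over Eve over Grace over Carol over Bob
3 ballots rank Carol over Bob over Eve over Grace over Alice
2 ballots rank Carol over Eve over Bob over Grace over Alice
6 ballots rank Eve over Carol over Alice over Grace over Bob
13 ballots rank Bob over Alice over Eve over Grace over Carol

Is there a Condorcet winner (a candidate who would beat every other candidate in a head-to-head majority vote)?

No

Head-to-head results (28 voters total):
Eve vs Grace: Eve wins 28–0.
Eve vs Bob: Bob wins 16–12.
Eve vs Carol: Eve wins 23–5.
Eve vs Alice: Alice wins 17–11.
Grace vs Bob: Bob wins 18–10.
Grace vs Carol: Grace wins 17–11.
Grace vs Alice: Alice wins 23–5.
Bob vs Carol: Carol wins 15–13.
Bob vs Alice: Bob wins 18–10.
Carol vs Alice: Alice wins 17–11.
No candidate beats all others: Eve beats Carol beats Bob beats Eve, a majority cycle.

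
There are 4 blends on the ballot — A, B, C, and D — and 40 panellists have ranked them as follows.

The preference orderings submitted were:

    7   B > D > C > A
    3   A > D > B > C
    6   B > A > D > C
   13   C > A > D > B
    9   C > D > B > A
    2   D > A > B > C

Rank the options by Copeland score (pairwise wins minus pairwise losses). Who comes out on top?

Pairwise results:
  A vs B: B wins 22–18.
  A vs C: C wins 29–11.
  A vs D: A wins 22–18.
  B vs C: C wins 22–18.
  B vs D: D wins 27–13.
  C vs D: C wins 22–18.
Copeland scores (wins − losses):
  A: 1 − 2 = -1
  B: 1 − 2 = -1
  C: 3 − 0 = 3
  D: 1 − 2 = -1
C has the best Copeland score.

C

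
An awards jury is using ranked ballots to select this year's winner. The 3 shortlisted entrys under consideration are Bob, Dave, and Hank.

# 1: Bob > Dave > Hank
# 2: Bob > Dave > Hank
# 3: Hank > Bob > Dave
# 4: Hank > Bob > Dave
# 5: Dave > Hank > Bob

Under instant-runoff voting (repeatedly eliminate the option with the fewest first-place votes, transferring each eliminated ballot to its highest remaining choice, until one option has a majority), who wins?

Round 1: Bob 2, Hank 2, Dave 1. Dave has the fewest and is eliminated.
Round 2: Hank 3, Bob 2. Hank has a majority.

Hank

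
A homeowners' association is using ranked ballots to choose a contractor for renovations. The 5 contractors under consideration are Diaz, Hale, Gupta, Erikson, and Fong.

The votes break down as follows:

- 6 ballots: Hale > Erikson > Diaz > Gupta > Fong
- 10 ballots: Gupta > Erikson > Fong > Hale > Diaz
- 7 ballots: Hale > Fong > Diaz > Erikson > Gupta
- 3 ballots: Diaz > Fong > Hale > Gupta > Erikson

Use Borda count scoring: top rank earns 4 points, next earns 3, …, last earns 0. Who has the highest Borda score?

Hale

Borda scores:
  Diaz: 6·2 + 10·0 + 7·2 + 3·4 = 38
  Hale: 6·4 + 10·1 + 7·4 + 3·2 = 68
  Gupta: 6·1 + 10·4 + 7·0 + 3·1 = 49
  Erikson: 6·3 + 10·3 + 7·1 + 3·0 = 55
  Fong: 6·0 + 10·2 + 7·3 + 3·3 = 50
Hale has the highest total.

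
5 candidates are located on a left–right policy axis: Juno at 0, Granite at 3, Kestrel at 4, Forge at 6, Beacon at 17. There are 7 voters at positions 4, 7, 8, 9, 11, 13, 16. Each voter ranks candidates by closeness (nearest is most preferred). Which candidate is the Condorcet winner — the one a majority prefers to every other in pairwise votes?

With single-peaked preferences on a line, the Condorcet winner is the candidate closest to the median voter.
The median voter (position 9) is closest to Forge at 6.
Check: Forge vs Beacon — voters closer to Forge: 5 of 7.

Forge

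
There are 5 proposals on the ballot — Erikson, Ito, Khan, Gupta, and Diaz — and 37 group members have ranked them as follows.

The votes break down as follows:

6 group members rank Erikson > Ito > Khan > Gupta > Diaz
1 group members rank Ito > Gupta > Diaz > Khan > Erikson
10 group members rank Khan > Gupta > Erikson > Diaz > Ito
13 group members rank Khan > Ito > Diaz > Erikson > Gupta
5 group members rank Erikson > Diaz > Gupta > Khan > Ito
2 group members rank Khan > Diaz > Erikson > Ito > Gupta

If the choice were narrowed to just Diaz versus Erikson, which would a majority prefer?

Ballots ranking Diaz above Erikson: 1+13+2 = 16.
Ballots ranking Erikson above Diaz: 6+10+5 = 21.
Erikson wins the head-to-head, 21–16.

Erikson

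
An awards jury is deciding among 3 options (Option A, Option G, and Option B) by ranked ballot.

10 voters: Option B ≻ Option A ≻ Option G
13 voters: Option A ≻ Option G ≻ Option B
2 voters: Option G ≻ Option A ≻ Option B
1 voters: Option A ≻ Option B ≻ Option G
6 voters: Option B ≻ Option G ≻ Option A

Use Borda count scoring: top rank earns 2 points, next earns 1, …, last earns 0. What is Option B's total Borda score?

33

Borda scores:
  Option A: 10·1 + 13·2 + 2·1 + 2 + 6·0 = 40
  Option G: 10·0 + 13·1 + 2·2 + 0 + 6·1 = 23
  Option B: 10·2 + 13·0 + 2·0 + 1 + 6·2 = 33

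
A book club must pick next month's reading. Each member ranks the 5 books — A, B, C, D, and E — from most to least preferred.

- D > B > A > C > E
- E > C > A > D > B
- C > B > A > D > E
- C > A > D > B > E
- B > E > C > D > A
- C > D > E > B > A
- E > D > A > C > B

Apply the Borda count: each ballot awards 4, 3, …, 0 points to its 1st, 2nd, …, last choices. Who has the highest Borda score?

Borda scores:
  A: 2 + 2 + 2 + 3 + 0 + 0 + 2 = 11
  B: 3 + 0 + 3 + 1 + 4 + 1 + 0 = 12
  C: 1 + 3 + 4 + 4 + 2 + 4 + 1 = 19
  D: 4 + 1 + 1 + 2 + 1 + 3 + 3 = 15
  E: 0 + 4 + 0 + 0 + 3 + 2 + 4 = 13
C has the highest total.

C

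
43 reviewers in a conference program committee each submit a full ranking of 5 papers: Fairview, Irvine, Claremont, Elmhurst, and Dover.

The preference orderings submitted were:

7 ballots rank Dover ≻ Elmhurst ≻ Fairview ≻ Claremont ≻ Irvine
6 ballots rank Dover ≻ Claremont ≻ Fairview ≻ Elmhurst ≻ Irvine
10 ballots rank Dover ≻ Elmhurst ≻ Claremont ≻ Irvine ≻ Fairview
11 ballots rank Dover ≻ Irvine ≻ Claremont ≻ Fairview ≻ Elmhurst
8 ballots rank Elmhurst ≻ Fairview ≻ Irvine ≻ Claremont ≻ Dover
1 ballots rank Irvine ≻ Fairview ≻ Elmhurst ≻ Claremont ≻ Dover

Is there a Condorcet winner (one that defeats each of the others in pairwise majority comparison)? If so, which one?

Head-to-head results (43 voters total):
Fairview vs Irvine: Irvine wins 22–21.
Fairview vs Claremont: Claremont wins 27–16.
Fairview vs Elmhurst: Elmhurst wins 25–18.
Fairview vs Dover: Dover wins 34–9.
Irvine vs Claremont: Claremont wins 23–20.
Irvine vs Elmhurst: Elmhurst wins 31–12.
Irvine vs Dover: Dover wins 34–9.
Claremont vs Elmhurst: Elmhurst wins 26–17.
Claremont vs Dover: Dover wins 34–9.
Elmhurst vs Dover: Dover wins 34–9.
Dover beats each rival — Fairview (34–9), Irvine (34–9), Claremont (34–9), Elmhurst (34–9) — so Dover is the Condorcet winner.

Dover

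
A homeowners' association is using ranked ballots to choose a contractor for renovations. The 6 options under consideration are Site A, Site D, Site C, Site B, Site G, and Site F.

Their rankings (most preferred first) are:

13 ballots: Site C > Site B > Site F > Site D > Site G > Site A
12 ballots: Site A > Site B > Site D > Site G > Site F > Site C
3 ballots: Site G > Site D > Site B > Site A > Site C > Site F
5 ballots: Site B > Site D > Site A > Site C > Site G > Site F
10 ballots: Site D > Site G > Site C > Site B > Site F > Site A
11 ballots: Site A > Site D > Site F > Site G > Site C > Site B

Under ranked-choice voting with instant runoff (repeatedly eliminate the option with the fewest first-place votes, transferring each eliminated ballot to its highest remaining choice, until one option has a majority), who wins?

Site D

Round 1: Site A 23, Site C 13, Site D 10, Site B 5, Site G 3, Site F 0. Site F has the fewest and is eliminated.
Round 2: Site A 23, Site C 13, Site D 10, Site B 5, Site G 3. Site G has the fewest and is eliminated.
Round 3: Site A 23, Site D 13, Site C 13, Site B 5. Site B has the fewest and is eliminated.
Round 4: Site A 23, Site D 18, Site C 13. Site C has the fewest and is eliminated.
Round 5: Site D 31, Site A 23. Site D has a majority.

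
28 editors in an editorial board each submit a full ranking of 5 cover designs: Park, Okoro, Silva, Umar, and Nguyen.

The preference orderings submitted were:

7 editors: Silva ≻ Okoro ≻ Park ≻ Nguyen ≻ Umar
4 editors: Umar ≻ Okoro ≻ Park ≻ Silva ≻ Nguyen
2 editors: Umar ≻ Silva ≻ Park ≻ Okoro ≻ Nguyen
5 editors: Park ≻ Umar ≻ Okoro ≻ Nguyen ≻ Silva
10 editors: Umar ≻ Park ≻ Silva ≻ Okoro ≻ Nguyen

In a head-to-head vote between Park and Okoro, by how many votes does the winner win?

Ballots ranking Park above Okoro: 2+5+10 = 17.
Ballots ranking Okoro above Park: 7+4 = 11.
Park wins 17–11, a margin of 6.

6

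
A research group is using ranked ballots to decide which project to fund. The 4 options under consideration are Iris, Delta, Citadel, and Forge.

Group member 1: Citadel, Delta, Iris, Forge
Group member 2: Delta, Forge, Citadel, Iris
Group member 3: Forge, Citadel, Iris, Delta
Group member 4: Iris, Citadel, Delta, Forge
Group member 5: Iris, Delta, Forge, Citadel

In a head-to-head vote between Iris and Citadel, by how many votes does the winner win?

1

Ballots ranking Iris above Citadel: 2.
Ballots ranking Citadel above Iris: 3.
Citadel wins 3–2, a margin of 1.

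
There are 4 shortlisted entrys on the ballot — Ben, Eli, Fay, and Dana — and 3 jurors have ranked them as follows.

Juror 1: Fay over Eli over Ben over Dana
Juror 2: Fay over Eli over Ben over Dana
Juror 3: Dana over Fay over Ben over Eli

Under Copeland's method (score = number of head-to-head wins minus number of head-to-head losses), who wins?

Fay

Pairwise results:
  Ben vs Eli: Eli wins 2–1.
  Ben vs Fay: Fay wins 3–0.
  Ben vs Dana: Ben wins 2–1.
  Eli vs Fay: Fay wins 3–0.
  Eli vs Dana: Eli wins 2–1.
  Fay vs Dana: Fay wins 2–1.
Copeland scores (wins − losses):
  Ben: 1 − 2 = -1
  Eli: 2 − 1 = 1
  Fay: 3 − 0 = 3
  Dana: 0 − 3 = -3
Fay has the best Copeland score.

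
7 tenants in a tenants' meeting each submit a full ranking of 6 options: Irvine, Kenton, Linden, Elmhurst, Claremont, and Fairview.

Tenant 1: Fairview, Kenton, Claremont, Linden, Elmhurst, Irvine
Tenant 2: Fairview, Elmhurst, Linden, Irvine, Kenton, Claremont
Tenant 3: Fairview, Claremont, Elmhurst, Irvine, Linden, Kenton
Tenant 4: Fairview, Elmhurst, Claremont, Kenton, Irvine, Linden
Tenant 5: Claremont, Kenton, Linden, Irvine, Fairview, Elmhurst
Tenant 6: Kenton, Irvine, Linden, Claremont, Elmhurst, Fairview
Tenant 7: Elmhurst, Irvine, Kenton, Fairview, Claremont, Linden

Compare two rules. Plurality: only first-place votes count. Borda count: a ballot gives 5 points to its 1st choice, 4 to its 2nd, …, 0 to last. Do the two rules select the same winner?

Plurality first-place counts: Irvine 0, Kenton 1, Linden 0, Elmhurst 1, Claremont 1, Fairview 4 → Fairview.
Borda totals: Irvine 15, Kenton 19, Linden 12, Elmhurst 18, Claremont 18, Fairview 23 → Fairview.
The two rules agree on Fairview.

Yes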